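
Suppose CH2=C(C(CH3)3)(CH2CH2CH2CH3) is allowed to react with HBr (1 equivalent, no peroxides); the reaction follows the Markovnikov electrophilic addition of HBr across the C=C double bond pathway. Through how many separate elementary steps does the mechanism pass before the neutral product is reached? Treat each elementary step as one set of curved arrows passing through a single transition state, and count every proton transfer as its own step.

Step 1: The π electrons of the C=C bond attack a proton of HBr; Markovnikov addition places the new C–H on the less-substituted alkene carbon, so the positive charge ends up on the more-substituted carbon — a tertiary carbocation. The H–Br bond breaks heterolytically, releasing Br⁻.
(No 1,2-shift: no single shift to an adjacent carbon would give a more stable cation.)
Step 2: Br⁻ captures the cation: a lone pair on Br⁻ fills the empty p orbital, producing the alkyl halide product.
Total: 2 elementary steps.

2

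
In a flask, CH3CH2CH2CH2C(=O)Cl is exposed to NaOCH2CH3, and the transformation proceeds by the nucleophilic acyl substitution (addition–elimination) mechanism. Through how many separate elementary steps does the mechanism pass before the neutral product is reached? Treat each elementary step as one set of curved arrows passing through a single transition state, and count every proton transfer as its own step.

Step 1: A lone pair on the O of CH3CH2O⁻ attacks the electrophilic acyl carbon; the π(C=O) electrons move onto oxygen, giving a tetrahedral intermediate.
Step 2: Collapse of the tetrahedral intermediate: the alkoxide oxygen pushes its lone pair back to re-form C=O while Cl⁻ leaves.
Total: 2 elementary steps.

2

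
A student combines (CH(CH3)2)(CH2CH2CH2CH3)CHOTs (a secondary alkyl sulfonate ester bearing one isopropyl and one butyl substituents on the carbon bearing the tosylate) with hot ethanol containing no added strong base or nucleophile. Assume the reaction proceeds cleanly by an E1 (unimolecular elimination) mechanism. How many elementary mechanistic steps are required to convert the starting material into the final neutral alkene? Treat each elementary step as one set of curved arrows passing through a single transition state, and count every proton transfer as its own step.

3

Step 1: Unassisted departure of TsO⁻ (taking the C–O bonding pair) generates a secondary carbocation.
Step 2: A hydride (H with its bonding pair) migrates from the adjacent isopropyl carbon to the cationic centre — a 1,2-hydride shift — upgrading the secondary cation to a tertiary one.
Step 3: An ethanol molecule (solvent) deprotonates a β-carbon; as the C–H bond breaks, those electrons form the new alkene π bond.
Total: 3 elementary steps.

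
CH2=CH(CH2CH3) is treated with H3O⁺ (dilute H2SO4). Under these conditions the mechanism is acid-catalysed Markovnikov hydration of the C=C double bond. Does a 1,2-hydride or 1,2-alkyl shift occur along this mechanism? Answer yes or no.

no

The first-formed carbocation is secondary.
No single 1,2-shift to an adjacent carbon would produce a more-substituted cation than the one already present, so no rearrangement occurs.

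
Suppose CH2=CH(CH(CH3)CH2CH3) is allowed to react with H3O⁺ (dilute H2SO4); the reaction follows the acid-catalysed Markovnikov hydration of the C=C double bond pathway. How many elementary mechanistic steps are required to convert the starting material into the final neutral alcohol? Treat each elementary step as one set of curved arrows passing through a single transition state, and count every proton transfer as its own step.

4

Step 1: The π electrons of the C=C bond attack a proton of H3O⁺; Markovnikov addition places the new C–H on the less-substituted alkene carbon, so the positive charge ends up on the more-substituted carbon — a secondary carbocation. H2O is released.
Step 2: A 1,2-hydride shift from the adjacent sec-butyl carbon moves the positive charge from the secondary centre to an adjacent carbon, generating a more stable tertiary carbocation.
Step 3: Water acts as the nucleophile: an oxygen lone pair bonds to the cationic carbon, giving an oxonium-ion intermediate.
Step 4: H2O removes a proton from the oxonium oxygen, regenerating H3O⁺ and giving the neutral alcohol.
Total: 4 elementary steps.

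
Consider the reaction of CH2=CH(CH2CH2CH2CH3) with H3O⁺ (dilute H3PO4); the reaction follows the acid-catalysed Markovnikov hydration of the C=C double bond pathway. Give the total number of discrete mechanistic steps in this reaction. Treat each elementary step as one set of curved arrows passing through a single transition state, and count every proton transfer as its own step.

3

Step 1: The π electrons of the C=C bond attack a proton of H3O⁺; Markovnikov addition places the new C–H on the less-substituted alkene carbon, so the positive charge ends up on the more-substituted carbon — a secondary carbocation. H2O is released.
(No 1,2-shift: no single shift to an adjacent carbon would give a more stable cation.)
Step 2: A lone pair on the oxygen of H2O attacks the carbocation, forming a C–O bond and an oxonium ion (a protonated alcohol).
Step 3: Proton transfer from the O–H of the oxonium ion to H2O completes the catalytic cycle and yields the alcohol.
Total: 3 elementary steps.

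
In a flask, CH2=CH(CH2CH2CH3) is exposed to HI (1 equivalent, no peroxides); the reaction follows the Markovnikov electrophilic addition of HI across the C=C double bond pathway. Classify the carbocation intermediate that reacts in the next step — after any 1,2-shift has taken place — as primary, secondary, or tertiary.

Step 1: Protonation of the alkene by HI: the π bond acts as the nucleophile and picks up H⁺, giving the more stable (Markovnikov) secondary carbocation. The H–I bond breaks heterolytically, releasing I⁻.
No single 1,2-shift to an adjacent carbon would give a more-substituted cation, so no rearrangement occurs.

secondary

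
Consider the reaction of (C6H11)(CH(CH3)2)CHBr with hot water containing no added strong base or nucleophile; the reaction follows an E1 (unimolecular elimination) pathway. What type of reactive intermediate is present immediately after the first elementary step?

Step 1: Unassisted departure of Br⁻ (taking the C–Br bonding pair) generates a secondary carbocation.
After step 1 the species present is a secondary carbocation.

secondary carbocation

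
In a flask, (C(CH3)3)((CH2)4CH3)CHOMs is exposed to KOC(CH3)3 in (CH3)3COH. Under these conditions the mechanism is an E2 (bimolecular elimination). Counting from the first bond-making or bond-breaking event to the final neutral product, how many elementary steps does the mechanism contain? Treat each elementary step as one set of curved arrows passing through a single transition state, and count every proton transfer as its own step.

Step 1: In one step, (CH3)3CO⁻ pulls off a β-proton, the C–O bond cleaves, and a C=C double bond forms between the α- and β-carbons (E2, anti elimination).
Total: 1 elementary step.

1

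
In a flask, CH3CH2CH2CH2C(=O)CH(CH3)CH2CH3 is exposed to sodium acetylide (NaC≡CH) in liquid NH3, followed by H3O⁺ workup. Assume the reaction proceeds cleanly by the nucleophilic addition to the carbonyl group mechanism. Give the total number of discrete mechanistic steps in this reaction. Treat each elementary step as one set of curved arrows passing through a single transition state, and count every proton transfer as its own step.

2

Step 1: HC≡C⁻ attacks the sp² carbonyl carbon; the C=O π bond breaks and the electrons end up as a lone pair on the alkoxide oxygen of the tetrahedral intermediate.
Step 2: On H3O⁺ workup the alkoxide oxygen is protonated, giving a propargyl alcohol.
Total: 2 elementary steps.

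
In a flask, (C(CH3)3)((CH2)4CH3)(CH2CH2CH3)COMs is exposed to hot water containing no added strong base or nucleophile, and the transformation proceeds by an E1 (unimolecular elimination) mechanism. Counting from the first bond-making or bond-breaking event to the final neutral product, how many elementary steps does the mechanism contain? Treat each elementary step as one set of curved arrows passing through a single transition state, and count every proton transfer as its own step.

2

Step 1: Rate-determining heterolysis of the C–O bond gives MsO⁻ and a tertiary carbocation.
(No 1,2-shift: no single shift to an adjacent carbon would give a more stable cation.)
Step 2: A weak base (a water molecule from the solvent) removes a proton from a carbon adjacent to the cationic centre; the electrons of that C–H bond become the new π(C=C) bond, giving the alkene.
Total: 2 elementary steps.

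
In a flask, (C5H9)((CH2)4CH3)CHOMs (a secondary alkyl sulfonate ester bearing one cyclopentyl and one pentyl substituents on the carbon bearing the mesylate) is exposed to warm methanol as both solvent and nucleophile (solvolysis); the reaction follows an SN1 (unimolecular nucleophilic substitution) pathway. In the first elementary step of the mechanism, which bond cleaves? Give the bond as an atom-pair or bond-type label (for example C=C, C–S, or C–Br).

C–O

Step 1: Ionisation: the C–O σ-bond cleaves heterolytically; both bonding electrons depart with MsO⁻, leaving a secondary carbocation at the α-carbon.
The bond broken in this step is the C–O bond.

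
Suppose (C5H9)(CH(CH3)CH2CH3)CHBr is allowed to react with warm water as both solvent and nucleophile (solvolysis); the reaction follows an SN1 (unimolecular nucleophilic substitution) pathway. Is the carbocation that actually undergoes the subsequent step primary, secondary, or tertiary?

tertiary

Step 1: Ionisation: the C–Br σ-bond cleaves heterolytically; both bonding electrons depart with Br⁻, leaving a secondary carbocation at the α-carbon.
Step 2: A 1,2-hydride shift from the adjacent sec-butyl carbon moves the positive charge from the secondary centre to an adjacent carbon, generating a more stable tertiary carbocation.
The cation rearranges from secondary to tertiary via a 1,2-hydride shift from the adjacent sec-butyl carbon; the tertiary cation is what reacts next.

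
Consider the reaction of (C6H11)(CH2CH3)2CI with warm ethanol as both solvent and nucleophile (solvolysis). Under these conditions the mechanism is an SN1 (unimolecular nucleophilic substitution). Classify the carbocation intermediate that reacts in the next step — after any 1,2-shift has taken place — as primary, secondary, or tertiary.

Step 1: Unassisted departure of I⁻ (taking the C–I bonding pair) generates a tertiary carbocation.
No single 1,2-shift to an adjacent carbon would give a more-substituted cation, so no rearrangement occurs.

tertiary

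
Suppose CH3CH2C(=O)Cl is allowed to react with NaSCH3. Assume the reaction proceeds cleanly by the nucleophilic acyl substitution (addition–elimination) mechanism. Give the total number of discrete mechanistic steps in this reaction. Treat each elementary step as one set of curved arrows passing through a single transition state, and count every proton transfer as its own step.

2

Step 1: Nucleophilic addition of CH3S⁻ to the acyl carbon breaks the π(C=O) bond and yields a tetrahedral, anionic intermediate.
Step 2: Elimination step: re-formation of the carbonyl π bond drives out Cl⁻, giving the new acyl compound.
Total: 2 elementary steps.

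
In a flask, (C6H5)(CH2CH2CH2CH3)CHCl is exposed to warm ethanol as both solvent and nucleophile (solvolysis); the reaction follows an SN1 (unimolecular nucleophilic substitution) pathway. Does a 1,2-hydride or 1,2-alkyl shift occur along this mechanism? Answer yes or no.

no

The first-formed carbocation is secondary.
No single 1,2-shift to an adjacent carbon would produce a more-substituted cation than the one already present, so no rearrangement occurs.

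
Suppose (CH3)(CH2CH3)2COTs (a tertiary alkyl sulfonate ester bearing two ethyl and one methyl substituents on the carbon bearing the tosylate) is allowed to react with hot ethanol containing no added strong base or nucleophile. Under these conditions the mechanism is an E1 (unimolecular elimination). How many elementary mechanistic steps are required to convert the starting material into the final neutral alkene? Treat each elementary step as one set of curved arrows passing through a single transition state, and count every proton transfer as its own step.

Step 1: Unassisted departure of TsO⁻ (taking the C–O bonding pair) generates a tertiary carbocation.
(No 1,2-shift: no single shift to an adjacent carbon would give a more stable cation.)
Step 2: A weak base (an ethanol molecule from the solvent) removes a proton from a carbon adjacent to the cationic centre; the electrons of that C–H bond become the new π(C=C) bond, giving the alkene.
Total: 2 elementary steps.

2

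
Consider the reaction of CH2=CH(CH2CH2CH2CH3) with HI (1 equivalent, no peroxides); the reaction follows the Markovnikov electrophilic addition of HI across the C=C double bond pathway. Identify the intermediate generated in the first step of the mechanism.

secondary carbocation

Step 1: The π electrons of the C=C bond attack a proton of HI; Markovnikov addition places the new C–H on the less-substituted alkene carbon, so the positive charge ends up on the more-substituted carbon — a secondary carbocation. The H–I bond breaks heterolytically, releasing I⁻.
After step 1 the species present is a secondary carbocation.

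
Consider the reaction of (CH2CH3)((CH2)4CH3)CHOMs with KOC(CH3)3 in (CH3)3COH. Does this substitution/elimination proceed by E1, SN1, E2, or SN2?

E2

Conditions: a strong/bulky base with a secondary substrate bearing a β-hydrogen.
These conditions are the textbook signature of the E2 pathway.
A strong (often hindered) base removes a β-H in concert with loss of the leaving group — bimolecular elimination.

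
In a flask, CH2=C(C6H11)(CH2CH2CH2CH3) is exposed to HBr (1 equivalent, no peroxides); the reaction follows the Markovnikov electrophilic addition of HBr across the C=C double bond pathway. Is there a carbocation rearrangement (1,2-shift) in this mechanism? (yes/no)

The first-formed carbocation is tertiary.
No single 1,2-shift to an adjacent carbon would produce a more-substituted cation than the one already present, so no rearrangement occurs.

no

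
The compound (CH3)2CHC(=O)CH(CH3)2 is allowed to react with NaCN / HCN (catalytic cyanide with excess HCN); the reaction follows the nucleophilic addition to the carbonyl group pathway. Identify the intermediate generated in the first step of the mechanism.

tetrahedral alkoxide intermediate

Step 1: Nucleophilic addition: CN⁻ adds to the carbonyl carbon, pushing the π(C=O) electron pair onto oxygen and giving a tetrahedral alkoxide.
After step 1 the species present is a tetrahedral alkoxide intermediate.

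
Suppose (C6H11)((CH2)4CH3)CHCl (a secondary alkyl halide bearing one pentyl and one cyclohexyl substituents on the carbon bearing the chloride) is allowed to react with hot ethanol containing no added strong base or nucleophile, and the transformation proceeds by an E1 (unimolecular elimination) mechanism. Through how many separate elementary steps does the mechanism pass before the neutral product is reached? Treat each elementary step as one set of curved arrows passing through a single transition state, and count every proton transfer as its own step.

Step 1: The C–Cl bond breaks with both electrons going to the chloride; Cl⁻ leaves and a secondary carbocation remains.
Step 2: A 1,2-hydride shift from the adjacent cyclohexyl carbon moves the positive charge from the secondary centre to an adjacent carbon, generating a more stable tertiary carbocation.
Step 3: Loss of a β-proton to an ethanol molecule of the solvent: the C–H bonding pair collapses toward the cationic carbon to form the C=C π bond, yielding the alkene.
Total: 3 elementary steps.

3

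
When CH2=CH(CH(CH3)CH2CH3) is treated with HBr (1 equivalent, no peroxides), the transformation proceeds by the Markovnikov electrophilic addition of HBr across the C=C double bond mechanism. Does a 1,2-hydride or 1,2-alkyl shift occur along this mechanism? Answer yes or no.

yes

The first-formed carbocation is secondary.
The adjacent sec-butyl carbon already bears 2 other carbon substituents and has a hydrogen to migrate; after a 1,2-hydride shift from that carbon the positive charge sits on a tertiary centre.
Tertiary is more stable than secondary, so the shift occurs.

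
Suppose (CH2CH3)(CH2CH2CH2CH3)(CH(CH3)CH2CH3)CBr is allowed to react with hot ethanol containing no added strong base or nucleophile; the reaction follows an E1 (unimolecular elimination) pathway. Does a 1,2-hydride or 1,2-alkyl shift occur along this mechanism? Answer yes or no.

The first-formed carbocation is tertiary.
No single 1,2-shift to an adjacent carbon would produce a more-substituted cation than the one already present, so no rearrangement occurs.

no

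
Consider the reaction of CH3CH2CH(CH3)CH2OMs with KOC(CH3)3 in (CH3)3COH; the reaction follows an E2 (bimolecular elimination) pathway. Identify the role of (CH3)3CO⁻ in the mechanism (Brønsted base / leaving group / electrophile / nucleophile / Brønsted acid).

Step 1: In one step, (CH3)3CO⁻ pulls off a β-proton, the C–O bond cleaves, and a C=C double bond forms between the α- and β-carbons (E2, anti elimination).
(CH3)3CO⁻ accepts a proton in a proton-transfer step — a Brønsted base.

Brønsted base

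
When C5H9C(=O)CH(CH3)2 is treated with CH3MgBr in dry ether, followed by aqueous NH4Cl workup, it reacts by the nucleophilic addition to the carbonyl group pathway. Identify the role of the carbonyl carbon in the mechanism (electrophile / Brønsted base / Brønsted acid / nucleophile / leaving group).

electrophile

Step 1: the carbanion-like carbon of CH3MgBr attacks the sp² carbonyl carbon; the C=O π bond breaks and the electrons end up as a lone pair on the alkoxide oxygen of the tetrahedral intermediate.
The carbonyl carbon accepts an electron pair into an empty or π* orbital — it is the electrophile.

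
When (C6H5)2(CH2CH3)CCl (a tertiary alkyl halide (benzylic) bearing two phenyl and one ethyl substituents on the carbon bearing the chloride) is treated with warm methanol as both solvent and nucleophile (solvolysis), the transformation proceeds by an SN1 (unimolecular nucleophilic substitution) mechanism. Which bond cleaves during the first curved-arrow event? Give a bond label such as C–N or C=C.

Step 1: Unassisted departure of Cl⁻ (taking the C–Cl bonding pair) generates a tertiary carbocation.
The bond broken in this step is the C–Cl bond.

C–Cl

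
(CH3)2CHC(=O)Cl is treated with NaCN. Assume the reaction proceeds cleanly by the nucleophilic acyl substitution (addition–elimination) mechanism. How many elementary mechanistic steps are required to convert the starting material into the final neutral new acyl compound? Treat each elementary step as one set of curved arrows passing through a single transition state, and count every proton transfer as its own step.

2

Step 1: Nucleophilic addition of CN⁻ to the acyl carbon breaks the π(C=O) bond and yields a tetrahedral, anionic intermediate.
Step 2: An oxygen lone pair re-forms the C=O π bond as the C–Cl σ-bond breaks; Cl⁻ is expelled.
Total: 2 elementary steps.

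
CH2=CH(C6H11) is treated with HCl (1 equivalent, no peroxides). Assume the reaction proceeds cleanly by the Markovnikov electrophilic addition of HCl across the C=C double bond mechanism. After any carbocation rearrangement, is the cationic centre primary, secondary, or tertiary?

Step 1: Electrophilic addition begins with the π(C=C) electrons forming a bond to the proton of HCl. Following Markovnikov's rule, the resulting cation is secondary. The H–Cl bond breaks heterolytically, releasing Cl⁻.
Step 2: A hydride (H with its bonding pair) migrates from the adjacent cyclohexyl carbon to the cationic centre — a 1,2-hydride shift — upgrading the secondary cation to a tertiary one.
The cation rearranges from secondary to tertiary via a 1,2-hydride shift from the adjacent cyclohexyl carbon; the tertiary cation is what reacts next.

tertiary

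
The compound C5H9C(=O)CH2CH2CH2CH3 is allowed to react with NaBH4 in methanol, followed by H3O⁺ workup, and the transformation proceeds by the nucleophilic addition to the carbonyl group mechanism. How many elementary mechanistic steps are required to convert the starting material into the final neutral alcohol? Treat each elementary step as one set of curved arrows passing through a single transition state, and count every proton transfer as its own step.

Step 1: Nucleophilic addition: H⁻ (delivered from BH4⁻) adds to the carbonyl carbon, pushing the π(C=O) electron pair onto oxygen and giving a tetrahedral alkoxide.
Step 2: Protonation of the alkoxide by H3O⁺ workup furnishes an alcohol.
Total: 2 elementary steps.

2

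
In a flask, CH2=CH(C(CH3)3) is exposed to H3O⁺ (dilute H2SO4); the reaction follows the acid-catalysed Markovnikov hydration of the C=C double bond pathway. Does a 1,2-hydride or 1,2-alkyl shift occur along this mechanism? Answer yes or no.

yes

The first-formed carbocation is secondary.
The adjacent tert-butyl carbon has no hydrogen but bears methyl groups; migration of one methyl with its bonding pair (a 1,2-methyl shift) places the charge on a tertiary centre.
Tertiary is more stable than secondary, so the shift occurs.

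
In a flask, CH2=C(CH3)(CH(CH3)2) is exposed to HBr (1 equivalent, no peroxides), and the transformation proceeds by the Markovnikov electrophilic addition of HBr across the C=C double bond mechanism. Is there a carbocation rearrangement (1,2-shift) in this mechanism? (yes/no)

The first-formed carbocation is tertiary.
No single 1,2-shift to an adjacent carbon would produce a more-substituted cation than the one already present, so no rearrangement occurs.

no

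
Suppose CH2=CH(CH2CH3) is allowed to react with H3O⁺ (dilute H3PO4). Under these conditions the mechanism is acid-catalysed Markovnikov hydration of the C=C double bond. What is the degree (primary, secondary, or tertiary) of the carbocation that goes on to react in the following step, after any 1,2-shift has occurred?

secondary

Step 1: Protonation of the alkene by H3O⁺: the π bond acts as the nucleophile and picks up H⁺, giving the more stable (Markovnikov) secondary carbocation. H2O is released.
No single 1,2-shift to an adjacent carbon would give a more-substituted cation, so no rearrangement occurs.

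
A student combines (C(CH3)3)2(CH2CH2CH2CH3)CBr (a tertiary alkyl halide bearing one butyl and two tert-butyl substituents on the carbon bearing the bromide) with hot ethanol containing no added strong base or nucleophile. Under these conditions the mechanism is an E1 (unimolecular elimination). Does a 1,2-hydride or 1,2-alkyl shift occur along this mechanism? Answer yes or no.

no

The first-formed carbocation is tertiary.
No single 1,2-shift to an adjacent carbon would produce a more-substituted cation than the one already present, so no rearrangement occurs.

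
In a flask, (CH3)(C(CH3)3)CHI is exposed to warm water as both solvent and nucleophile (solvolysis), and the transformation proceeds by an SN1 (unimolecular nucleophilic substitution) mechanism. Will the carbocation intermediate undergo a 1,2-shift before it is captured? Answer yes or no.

The first-formed carbocation is secondary.
The adjacent tert-butyl carbon has no hydrogen but bears methyl groups; migration of one methyl with its bonding pair (a 1,2-methyl shift) places the charge on a tertiary centre.
Tertiary is more stable than secondary, so the shift occurs.

yes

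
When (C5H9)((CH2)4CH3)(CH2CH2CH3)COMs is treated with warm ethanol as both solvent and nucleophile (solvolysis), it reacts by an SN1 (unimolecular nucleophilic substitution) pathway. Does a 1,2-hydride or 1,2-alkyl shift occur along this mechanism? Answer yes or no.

The first-formed carbocation is tertiary.
No single 1,2-shift to an adjacent carbon would produce a more-substituted cation than the one already present, so no rearrangement occurs.

no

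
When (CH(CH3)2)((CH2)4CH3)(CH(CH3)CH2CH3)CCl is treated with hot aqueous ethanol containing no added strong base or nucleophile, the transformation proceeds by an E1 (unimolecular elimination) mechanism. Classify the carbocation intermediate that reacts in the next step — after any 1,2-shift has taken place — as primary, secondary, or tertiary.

Step 1: Rate-determining heterolysis of the C–Cl bond gives Cl⁻ and a tertiary carbocation.
No single 1,2-shift to an adjacent carbon would give a more-substituted cation, so no rearrangement occurs.

tertiary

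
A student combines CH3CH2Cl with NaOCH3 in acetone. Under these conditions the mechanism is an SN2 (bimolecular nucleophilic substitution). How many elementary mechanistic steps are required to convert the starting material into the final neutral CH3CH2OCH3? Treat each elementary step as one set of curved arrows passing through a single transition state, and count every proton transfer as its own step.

Step 1: CH3O⁻ attacks the back face of the α-carbon while Cl⁻ departs with the C–Cl bonding pair — a single concerted displacement through a pentacoordinate transition state.
Total: 1 elementary step.

1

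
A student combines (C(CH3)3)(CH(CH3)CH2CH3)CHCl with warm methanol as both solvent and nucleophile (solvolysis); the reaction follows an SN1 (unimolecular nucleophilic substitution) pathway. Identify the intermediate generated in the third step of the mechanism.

Step 1: Rate-determining heterolysis of the C–Cl bond gives Cl⁻ and a secondary carbocation.
Step 2: A 1,2-hydride shift from the adjacent sec-butyl carbon moves the positive charge from the secondary centre to an adjacent carbon, generating a more stable tertiary carbocation.
Step 3: Nucleophilic capture: the oxygen of CH3OH bonds to the cationic carbon, producing an oxonium-ion intermediate.
After step 3 the species present is an oxonium ion.

oxonium ion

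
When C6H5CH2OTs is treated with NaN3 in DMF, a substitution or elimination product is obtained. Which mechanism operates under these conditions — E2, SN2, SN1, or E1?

Conditions: a primary substrate with a strong nucleophile in the polar aprotic solvent DMF.
These conditions are the textbook signature of the SN2 pathway.
An unhindered substrate with a strong nucleophile in a polar aprotic solvent favours one-step backside displacement.

SN2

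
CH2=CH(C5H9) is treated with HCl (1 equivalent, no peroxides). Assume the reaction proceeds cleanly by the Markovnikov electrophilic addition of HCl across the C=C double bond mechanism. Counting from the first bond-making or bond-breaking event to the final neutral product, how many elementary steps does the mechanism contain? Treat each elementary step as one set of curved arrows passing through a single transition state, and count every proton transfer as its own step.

Step 1: The π electrons of the C=C bond attack a proton of HCl; Markovnikov addition places the new C–H on the less-substituted alkene carbon, so the positive charge ends up on the more-substituted carbon — a secondary carbocation. The H–Cl bond breaks heterolytically, releasing Cl⁻.
Step 2: A hydride (H with its bonding pair) migrates from the adjacent cyclopentyl carbon to the cationic centre — a 1,2-hydride shift — upgrading the secondary cation to a tertiary one.
Step 3: Cl⁻ captures the cation: a lone pair on Cl⁻ fills the empty p orbital, producing the alkyl halide product.
Total: 3 elementary steps.

3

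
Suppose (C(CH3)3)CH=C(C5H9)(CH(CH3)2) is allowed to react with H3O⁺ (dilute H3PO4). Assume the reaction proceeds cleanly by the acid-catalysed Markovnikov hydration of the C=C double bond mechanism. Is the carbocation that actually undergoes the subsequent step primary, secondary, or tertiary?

tertiary

Step 1: The π electrons of the C=C bond attack a proton of H3O⁺; Markovnikov addition places the new C–H on the less-substituted alkene carbon, so the positive charge ends up on the more-substituted carbon — a tertiary carbocation. H2O is released.
No single 1,2-shift to an adjacent carbon would give a more-substituted cation, so no rearrangement occurs.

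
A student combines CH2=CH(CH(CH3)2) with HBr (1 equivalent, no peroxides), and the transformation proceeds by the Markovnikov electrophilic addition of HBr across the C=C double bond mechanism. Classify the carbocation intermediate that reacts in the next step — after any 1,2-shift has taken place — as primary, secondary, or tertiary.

tertiary

Step 1: Electrophilic addition begins with the π(C=C) electrons forming a bond to the proton of HBr. Following Markovnikov's rule, the resulting cation is secondary. The H–Br bond breaks heterolytically, releasing Br⁻.
Step 2: A 1,2-hydride shift from the adjacent isopropyl carbon moves the positive charge from the secondary centre to an adjacent carbon, generating a more stable tertiary carbocation.
The cation rearranges from secondary to tertiary via a 1,2-hydride shift from the adjacent isopropyl carbon; the tertiary cation is what reacts next.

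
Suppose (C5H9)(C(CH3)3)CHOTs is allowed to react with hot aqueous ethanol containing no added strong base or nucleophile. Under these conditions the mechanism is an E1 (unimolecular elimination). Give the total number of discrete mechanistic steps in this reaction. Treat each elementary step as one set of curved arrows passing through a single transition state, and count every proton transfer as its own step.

3

Step 1: Ionisation: the C–O σ-bond cleaves heterolytically; both bonding electrons depart with TsO⁻, leaving a secondary carbocation at the α-carbon.
Step 2: A hydride (H with its bonding pair) migrates from the adjacent cyclopentyl carbon to the cationic centre — a 1,2-hydride shift — upgrading the secondary cation to a tertiary one.
Step 3: Loss of a β-proton to a water (or ethanol) molecule of the solvent: the C–H bonding pair collapses toward the cationic carbon to form the C=C π bond, yielding the alkene.
Total: 3 elementary steps.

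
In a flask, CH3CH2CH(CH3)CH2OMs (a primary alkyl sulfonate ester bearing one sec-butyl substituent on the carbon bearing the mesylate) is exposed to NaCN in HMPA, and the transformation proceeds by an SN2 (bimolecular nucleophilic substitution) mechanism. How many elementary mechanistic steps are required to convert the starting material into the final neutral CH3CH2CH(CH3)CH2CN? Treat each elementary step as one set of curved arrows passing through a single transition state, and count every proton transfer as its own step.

1

Step 1: The cyanide nucleophile donates a lone pair from C to the α-carbon in a backside attack; simultaneously the C–O σ-bond breaks and both of its electrons leave with MsO⁻. One concerted step with inversion of configuration.
Total: 1 elementary step.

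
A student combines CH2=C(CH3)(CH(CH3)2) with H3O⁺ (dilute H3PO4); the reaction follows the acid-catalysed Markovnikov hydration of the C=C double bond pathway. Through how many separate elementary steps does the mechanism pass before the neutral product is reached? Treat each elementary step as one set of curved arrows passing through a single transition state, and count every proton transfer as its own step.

Step 1: Protonation of the alkene by H3O⁺: the π bond acts as the nucleophile and picks up H⁺, giving the more stable (Markovnikov) tertiary carbocation. H2O is released.
(No 1,2-shift: no single shift to an adjacent carbon would give a more stable cation.)
Step 2: Nucleophilic capture of the cation by H2O produces the protonated alcohol (an oxonium ion).
Step 3: H2O removes a proton from the oxonium oxygen, regenerating H3O⁺ and giving the neutral alcohol.
Total: 3 elementary steps.

3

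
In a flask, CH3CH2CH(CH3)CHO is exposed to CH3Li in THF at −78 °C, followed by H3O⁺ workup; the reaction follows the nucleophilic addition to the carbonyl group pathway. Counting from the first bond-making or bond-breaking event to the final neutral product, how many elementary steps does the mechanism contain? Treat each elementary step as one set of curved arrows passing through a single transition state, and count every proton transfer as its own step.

Step 1: Nucleophilic addition: the carbanion-like carbon of CH3Li adds to the carbonyl carbon, pushing the π(C=O) electron pair onto oxygen and giving a tetrahedral alkoxide.
Step 2: The alkoxide picks up a proton during H3O⁺ workup to yield an alcohol.
Total: 2 elementary steps.

2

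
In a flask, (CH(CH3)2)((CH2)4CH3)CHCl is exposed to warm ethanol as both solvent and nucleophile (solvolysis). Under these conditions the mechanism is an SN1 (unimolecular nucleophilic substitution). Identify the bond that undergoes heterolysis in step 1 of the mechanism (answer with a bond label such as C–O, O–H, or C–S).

Step 1: The C–Cl bond breaks with both electrons going to the chloride; Cl⁻ leaves and a secondary carbocation remains.
The bond broken in this step is the C–Cl bond.

C–Cl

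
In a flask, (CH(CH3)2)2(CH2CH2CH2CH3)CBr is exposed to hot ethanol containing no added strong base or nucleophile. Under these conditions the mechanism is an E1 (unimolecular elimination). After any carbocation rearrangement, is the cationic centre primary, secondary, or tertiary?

tertiary

Step 1: Unassisted departure of Br⁻ (taking the C–Br bonding pair) generates a tertiary carbocation.
No single 1,2-shift to an adjacent carbon would give a more-substituted cation, so no rearrangement occurs.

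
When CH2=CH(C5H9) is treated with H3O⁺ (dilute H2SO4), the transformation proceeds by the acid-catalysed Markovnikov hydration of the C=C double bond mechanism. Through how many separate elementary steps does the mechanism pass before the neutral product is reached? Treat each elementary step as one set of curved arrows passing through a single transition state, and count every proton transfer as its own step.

4

Step 1: Protonation of the alkene by H3O⁺: the π bond acts as the nucleophile and picks up H⁺, giving the more stable (Markovnikov) secondary carbocation. H2O is released.
Step 2: Carbocation rearrangement: a 1,2-hydride shift from the adjacent cyclopentyl carbon converts the initially-formed secondary cation into the more stable tertiary cation.
Step 3: Nucleophilic capture of the cation by H2O produces the protonated alcohol (an oxonium ion).
Step 4: Deprotonation of the oxonium ion by a water molecule delivers the neutral alcohol and regenerates the acid catalyst.
Total: 4 elementary steps.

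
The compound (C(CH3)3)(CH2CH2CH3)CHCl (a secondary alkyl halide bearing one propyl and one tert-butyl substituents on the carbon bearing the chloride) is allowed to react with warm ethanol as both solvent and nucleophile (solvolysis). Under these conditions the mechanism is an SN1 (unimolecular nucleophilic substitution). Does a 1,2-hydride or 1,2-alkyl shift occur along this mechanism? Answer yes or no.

The first-formed carbocation is secondary.
The adjacent tert-butyl carbon has no hydrogen but bears methyl groups; migration of one methyl with its bonding pair (a 1,2-methyl shift) places the charge on a tertiary centre.
Tertiary is more stable than secondary, so the shift occurs.

yes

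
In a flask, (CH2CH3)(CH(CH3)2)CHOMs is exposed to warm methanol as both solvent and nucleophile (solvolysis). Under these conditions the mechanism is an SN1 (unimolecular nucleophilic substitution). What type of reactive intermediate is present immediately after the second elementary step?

Step 1: Unassisted departure of MsO⁻ (taking the C–O bonding pair) generates a secondary carbocation.
Step 2: Carbocation rearrangement: a 1,2-hydride shift from the adjacent isopropyl carbon converts the initially-formed secondary cation into the more stable tertiary cation.
After step 2 the species present is a tertiary carbocation.

tertiary carbocation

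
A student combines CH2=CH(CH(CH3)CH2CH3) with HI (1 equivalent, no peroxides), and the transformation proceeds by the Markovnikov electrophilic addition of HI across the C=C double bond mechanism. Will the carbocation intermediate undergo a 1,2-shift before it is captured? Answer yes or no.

yes

The first-formed carbocation is secondary.
The adjacent sec-butyl carbon already bears 2 other carbon substituents and has a hydrogen to migrate; after a 1,2-hydride shift from that carbon the positive charge sits on a tertiary centre.
Tertiary is more stable than secondary, so the shift occurs.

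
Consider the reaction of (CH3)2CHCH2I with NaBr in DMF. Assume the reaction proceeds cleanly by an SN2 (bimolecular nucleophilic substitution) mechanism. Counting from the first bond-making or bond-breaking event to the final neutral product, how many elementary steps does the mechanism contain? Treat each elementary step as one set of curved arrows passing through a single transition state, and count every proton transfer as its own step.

1

Step 1: Br⁻ attacks the back face of the α-carbon while I⁻ departs with the C–I bonding pair — a single concerted displacement through a pentacoordinate transition state.
Total: 1 elementary step.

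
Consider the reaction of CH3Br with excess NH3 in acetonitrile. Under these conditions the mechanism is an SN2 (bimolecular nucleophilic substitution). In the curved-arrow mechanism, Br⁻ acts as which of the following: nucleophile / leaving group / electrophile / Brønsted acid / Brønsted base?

leaving group

Step 1: A lone pair on the N of NH3 attacks the α-carbon from the back side while the C–Br bond breaks; both bonding electrons leave with Br⁻. The product of this concerted step is an alkylammonium ion.
Br⁻ departs with both electrons of the breaking σ-bond — that is the definition of a leaving group.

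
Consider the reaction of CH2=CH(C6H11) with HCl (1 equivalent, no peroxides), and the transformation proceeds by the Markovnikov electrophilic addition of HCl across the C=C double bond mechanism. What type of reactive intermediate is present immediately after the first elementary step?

Step 1: The π electrons of the C=C bond attack a proton of HCl; Markovnikov addition places the new C–H on the less-substituted alkene carbon, so the positive charge ends up on the more-substituted carbon — a secondary carbocation. The H–Cl bond breaks heterolytically, releasing Cl⁻.
After step 1 the species present is a secondary carbocation.

secondary carbocation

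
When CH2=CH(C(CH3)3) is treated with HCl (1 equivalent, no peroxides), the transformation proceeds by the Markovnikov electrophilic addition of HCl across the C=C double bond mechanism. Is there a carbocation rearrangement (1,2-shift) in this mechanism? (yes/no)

The first-formed carbocation is secondary.
The adjacent tert-butyl carbon has no hydrogen but bears methyl groups; migration of one methyl with its bonding pair (a 1,2-methyl shift) places the charge on a tertiary centre.
Tertiary is more stable than secondary, so the shift occurs.

yes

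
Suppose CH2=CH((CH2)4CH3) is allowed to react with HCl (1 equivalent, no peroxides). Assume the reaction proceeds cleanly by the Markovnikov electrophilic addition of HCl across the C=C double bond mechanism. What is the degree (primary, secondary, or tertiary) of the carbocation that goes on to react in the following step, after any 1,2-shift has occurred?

secondary

Step 1: Electrophilic addition begins with the π(C=C) electrons forming a bond to the proton of HCl. Following Markovnikov's rule, the resulting cation is secondary. The H–Cl bond breaks heterolytically, releasing Cl⁻.
No single 1,2-shift to an adjacent carbon would give a more-substituted cation, so no rearrangement occurs.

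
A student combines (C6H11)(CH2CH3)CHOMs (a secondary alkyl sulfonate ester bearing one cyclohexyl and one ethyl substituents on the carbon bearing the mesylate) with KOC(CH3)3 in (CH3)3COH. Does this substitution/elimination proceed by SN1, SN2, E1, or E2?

E2

Conditions: a strong/bulky base with a secondary substrate bearing a β-hydrogen.
These conditions are the textbook signature of the E2 pathway.
A strong (often hindered) base removes a β-H in concert with loss of the leaving group — bimolecular elimination.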